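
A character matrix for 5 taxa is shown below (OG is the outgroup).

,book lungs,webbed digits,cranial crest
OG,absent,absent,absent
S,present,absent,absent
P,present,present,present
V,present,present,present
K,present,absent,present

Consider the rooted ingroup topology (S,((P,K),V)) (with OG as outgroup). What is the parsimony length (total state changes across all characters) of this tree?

Map each character onto (S,((P,K),V)) (rooted by OG) and count the minimum state changes it requires (Fitch parsimony):
book lungs: 1; webbed digits: 2; cranial crest: 1.
Total tree length = 4.

4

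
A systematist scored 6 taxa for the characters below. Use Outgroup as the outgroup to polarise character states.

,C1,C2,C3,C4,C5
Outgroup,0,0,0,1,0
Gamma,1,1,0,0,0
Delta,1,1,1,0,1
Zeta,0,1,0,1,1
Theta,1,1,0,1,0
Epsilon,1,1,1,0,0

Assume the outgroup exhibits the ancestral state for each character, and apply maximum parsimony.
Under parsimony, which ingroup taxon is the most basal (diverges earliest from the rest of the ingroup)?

Zeta

Character polarity is set by the outgroup: the derived state is whichever differs from the outgroup's state, so for C4 the derived state is '0', and for the remaining characters it is '1'.
C1 (derived state '1') is shared by Delta, Epsilon, Gamma, and Theta — a synapomorphy uniting that clade.
All ingroup taxa share the derived state '1' for C2; it defines the ingroup but does not resolve relationships within it.
C3: derived state '1' in Delta and Epsilon only — synapomorphy for {Delta, Epsilon}.
C4: derived state '0' in Delta, Epsilon, and Gamma only — synapomorphy for {Delta, Epsilon, Gamma}.
C5 (state '1') occurs in Delta and Zeta but conflicts with the nesting implied by the other characters — most parsimoniously interpreted as homoplasy.
Most parsimonious ingroup topology: (((Gamma,(Delta,Epsilon)),Theta),Zeta).
Zeta is sister to the clade containing all other ingroup taxa, so it is the earliest-diverging (most basal) ingroup lineage.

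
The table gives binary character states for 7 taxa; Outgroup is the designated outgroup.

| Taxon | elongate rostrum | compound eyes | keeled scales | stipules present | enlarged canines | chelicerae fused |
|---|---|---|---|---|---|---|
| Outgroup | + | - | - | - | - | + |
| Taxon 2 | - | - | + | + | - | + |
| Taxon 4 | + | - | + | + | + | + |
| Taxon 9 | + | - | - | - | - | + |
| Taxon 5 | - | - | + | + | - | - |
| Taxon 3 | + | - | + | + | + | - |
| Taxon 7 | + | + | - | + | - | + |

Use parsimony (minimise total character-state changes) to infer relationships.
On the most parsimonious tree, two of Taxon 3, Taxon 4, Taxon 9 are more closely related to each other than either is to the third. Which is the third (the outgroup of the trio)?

Taxon 9

Character polarity is set by the outgroup: the derived state is whichever differs from the outgroup's state, so for elongate rostrum, chelicerae fused the derived state is '-', and for the remaining characters it is '+'.
Only Taxon 2 and Taxon 5 show the derived state '-' for elongate rostrum, supporting them as a clade.
compound eyes (derived state '+') is unique to Taxon 7 (autapomorphy; uninformative for grouping).
Only Taxon 2, Taxon 3, Taxon 4, and Taxon 5 show the derived state '+' for keeled scales, supporting them as a clade.
stipules present (derived state '+') is shared by Taxon 2, Taxon 3, Taxon 4, Taxon 5, and Taxon 7 — a synapomorphy uniting that clade.
Only Taxon 3 and Taxon 4 show the derived state '+' for enlarged canines, supporting them as a clade.
chelicerae fused (state '-') occurs in Taxon 3 and Taxon 5 but conflicts with the nesting implied by the other characters — most parsimoniously interpreted as homoplasy.
Most parsimonious ingroup topology: ((((Taxon 2,Taxon 5),(Taxon 4,Taxon 3)),Taxon 7),Taxon 9).
Taxon 4 and Taxon 3 share a more recent common ancestor with each other than either does with Taxon 9, so Taxon 9 is the least closely related of the three.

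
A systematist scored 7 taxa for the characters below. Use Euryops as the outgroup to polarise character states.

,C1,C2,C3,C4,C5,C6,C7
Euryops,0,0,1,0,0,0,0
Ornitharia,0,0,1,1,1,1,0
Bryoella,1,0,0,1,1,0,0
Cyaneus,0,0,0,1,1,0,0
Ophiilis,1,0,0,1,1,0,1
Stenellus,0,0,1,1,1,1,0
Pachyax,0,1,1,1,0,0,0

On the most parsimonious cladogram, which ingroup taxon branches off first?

Character polarity is set by the outgroup: the derived state is whichever differs from the outgroup's state, so for C3 the derived state is '0', and for the remaining characters it is '1'.
Only Bryoella and Ophiilis show the derived state '1' for C1, supporting them as a clade.
C2 (derived state '1') is unique to Pachyax (autapomorphy; uninformative for grouping).
C3: derived state '0' in Bryoella, Cyaneus, and Ophiilis only — synapomorphy for {Bryoella, Cyaneus, Ophiilis}.
C4 (derived state '1') is shared by all ingroup taxa — unites the whole ingroup.
C5 (derived state '1') is shared by Bryoella, Cyaneus, Ophiilis, Ornitharia, and Stenellus — a synapomorphy uniting that clade.
C6 (derived state '1') is shared by Ornitharia and Stenellus — a synapomorphy uniting that clade.
C7: derived state '1' in Ophiilis only — an autapomorphy, so it tells us nothing about relationships among taxa.
Most parsimonious ingroup topology: (((Ornitharia,Stenellus),((Bryoella,Ophiilis),Cyaneus)),Pachyax).
Pachyax is sister to the clade containing all other ingroup taxa, so it is the earliest-diverging (most basal) ingroup lineage.

Pachyax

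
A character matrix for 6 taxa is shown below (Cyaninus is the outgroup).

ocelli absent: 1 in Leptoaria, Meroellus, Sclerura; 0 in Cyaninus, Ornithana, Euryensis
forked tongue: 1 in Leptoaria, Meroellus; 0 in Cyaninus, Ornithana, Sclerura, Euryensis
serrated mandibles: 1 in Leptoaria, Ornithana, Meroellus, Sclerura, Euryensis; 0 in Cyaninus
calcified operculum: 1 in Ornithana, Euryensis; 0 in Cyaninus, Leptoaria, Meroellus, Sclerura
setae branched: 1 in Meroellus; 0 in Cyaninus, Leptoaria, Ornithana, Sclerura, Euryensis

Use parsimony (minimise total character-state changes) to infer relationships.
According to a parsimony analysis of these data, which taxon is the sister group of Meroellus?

Leptoaria

The outgroup has state '0' for every character, so '1' is the derived state throughout.
Only Leptoaria, Meroellus, and Sclerura show the derived state '1' for ocelli absent, supporting them as a clade.
Only Leptoaria and Meroellus show the derived state '1' for forked tongue, supporting them as a clade.
serrated mandibles (derived state '1') is shared by all ingroup taxa — unites the whole ingroup.
calcified operculum: derived state '1' in Euryensis and Ornithana only — synapomorphy for {Euryensis, Ornithana}.
setae branched (derived state '1') is unique to Meroellus (autapomorphy; uninformative for grouping).
Most parsimonious ingroup topology: (((Leptoaria,Meroellus),Sclerura),(Ornithana,Euryensis)).
Meroellus and Leptoaria form a cherry on this tree, so they are sister taxa.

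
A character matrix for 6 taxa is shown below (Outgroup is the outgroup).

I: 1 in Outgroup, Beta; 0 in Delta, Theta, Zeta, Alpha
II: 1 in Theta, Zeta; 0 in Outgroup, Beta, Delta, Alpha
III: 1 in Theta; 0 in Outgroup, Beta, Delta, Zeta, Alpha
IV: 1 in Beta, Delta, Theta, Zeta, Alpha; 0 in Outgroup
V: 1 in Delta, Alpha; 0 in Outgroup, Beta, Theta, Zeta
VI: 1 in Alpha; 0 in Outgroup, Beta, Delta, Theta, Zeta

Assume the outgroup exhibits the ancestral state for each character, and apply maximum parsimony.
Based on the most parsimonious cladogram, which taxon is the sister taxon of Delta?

Alpha

Character polarity is set by the outgroup: the derived state is whichever differs from the outgroup's state, so for I the derived state is '0', and for the remaining characters it is '1'.
I (derived state '0') is shared by Alpha, Delta, Theta, and Zeta — a synapomorphy uniting that clade.
Only Theta and Zeta show the derived state '1' for II, supporting them as a clade.
III: derived state '1' in Theta only — an autapomorphy, so it tells us nothing about relationships among taxa.
All ingroup taxa share the derived state '1' for IV; it defines the ingroup but does not resolve relationships within it.
Only Alpha and Delta show the derived state '1' for V, supporting them as a clade.
VI: derived state '1' in Alpha only — an autapomorphy, so it tells us nothing about relationships among taxa.
Most parsimonious ingroup topology: (Beta,((Delta,Alpha),(Theta,Zeta))).
Delta and Alpha form a cherry on this tree, so they are sister taxa.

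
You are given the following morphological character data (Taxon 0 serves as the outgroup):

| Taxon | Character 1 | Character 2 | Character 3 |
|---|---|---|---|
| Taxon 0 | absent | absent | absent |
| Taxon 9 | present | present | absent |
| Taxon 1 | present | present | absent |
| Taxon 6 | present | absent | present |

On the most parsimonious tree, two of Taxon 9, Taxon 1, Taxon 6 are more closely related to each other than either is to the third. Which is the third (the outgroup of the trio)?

Taxon 6

The outgroup has state 'absent' for every character, so 'present' is the derived state throughout.
All ingroup taxa share the derived state 'present' for Character 1; it defines the ingroup but does not resolve relationships within it.
Character 2 (derived state 'present') is shared by Taxon 1 and Taxon 9 — a synapomorphy uniting that clade.
Character 3 (derived state 'present') is unique to Taxon 6 (autapomorphy; uninformative for grouping).
Most parsimonious ingroup topology: ((Taxon 9,Taxon 1),Taxon 6).
Taxon 1 and Taxon 9 share a more recent common ancestor with each other than either does with Taxon 6, so Taxon 6 is the least closely related of the three.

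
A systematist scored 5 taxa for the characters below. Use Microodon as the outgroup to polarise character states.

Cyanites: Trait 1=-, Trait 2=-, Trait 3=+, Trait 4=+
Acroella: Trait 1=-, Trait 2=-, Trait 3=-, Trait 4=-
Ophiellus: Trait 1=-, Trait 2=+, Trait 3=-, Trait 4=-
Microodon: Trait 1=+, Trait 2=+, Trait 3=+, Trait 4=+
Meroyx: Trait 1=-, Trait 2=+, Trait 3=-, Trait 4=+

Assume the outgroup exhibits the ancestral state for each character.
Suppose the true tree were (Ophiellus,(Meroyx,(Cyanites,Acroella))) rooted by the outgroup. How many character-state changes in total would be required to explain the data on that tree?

Map each character onto (Ophiellus,(Meroyx,(Cyanites,Acroella))) (rooted by Microodon) and count the minimum state changes it requires (Fitch parsimony):
Trait 1: 1; Trait 2: 1; Trait 3: 2; Trait 4: 2.
Total tree length = 6.

6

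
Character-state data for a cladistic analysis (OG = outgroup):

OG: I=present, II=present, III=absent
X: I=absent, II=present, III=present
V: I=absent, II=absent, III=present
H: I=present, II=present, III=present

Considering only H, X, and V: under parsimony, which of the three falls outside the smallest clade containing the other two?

Character polarity is set by the outgroup: the derived state is whichever differs from the outgroup's state, so for I, II the derived state is 'absent', and for the remaining characters it is 'present'.
I (derived state 'absent') is shared by V and X — a synapomorphy uniting that clade.
II: derived state 'absent' in V only — an autapomorphy, so it tells us nothing about relationships among taxa.
All ingroup taxa share the derived state 'present' for III; it defines the ingroup but does not resolve relationships within it.
Most parsimonious ingroup topology: ((X,V),H).
X and V share a more recent common ancestor with each other than either does with H, so H is the least closely related of the three.

H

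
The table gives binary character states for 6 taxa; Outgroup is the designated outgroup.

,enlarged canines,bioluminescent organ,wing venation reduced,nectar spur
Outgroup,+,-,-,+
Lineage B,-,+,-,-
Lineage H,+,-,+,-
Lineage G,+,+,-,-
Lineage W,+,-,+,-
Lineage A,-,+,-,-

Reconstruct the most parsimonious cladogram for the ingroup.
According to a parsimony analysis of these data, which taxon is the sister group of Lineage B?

Character polarity is set by the outgroup: the derived state is whichever differs from the outgroup's state, so for enlarged canines, nectar spur the derived state is '-', and for the remaining characters it is '+'.
enlarged canines (derived state '-') is shared by Lineage A and Lineage B — a synapomorphy uniting that clade.
bioluminescent organ: derived state '+' in Lineage A, Lineage B, and Lineage G only — synapomorphy for {Lineage A, Lineage B, Lineage G}.
wing venation reduced: derived state '+' in Lineage H and Lineage W only — synapomorphy for {Lineage H, Lineage W}.
All ingroup taxa share the derived state '-' for nectar spur; it defines the ingroup but does not resolve relationships within it.
Most parsimonious ingroup topology: (((Lineage B,Lineage A),Lineage G),(Lineage H,Lineage W)).
Lineage B and Lineage A form a cherry on this tree, so they are sister taxa.

Lineage A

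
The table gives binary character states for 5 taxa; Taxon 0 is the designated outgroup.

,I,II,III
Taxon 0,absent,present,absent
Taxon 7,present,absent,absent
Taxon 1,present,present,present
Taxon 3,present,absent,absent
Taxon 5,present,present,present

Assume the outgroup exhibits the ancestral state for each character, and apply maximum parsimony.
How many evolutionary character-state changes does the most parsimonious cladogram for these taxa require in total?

Character polarity is set by the outgroup: the derived state is whichever differs from the outgroup's state, so for II the derived state is 'absent', and for the remaining characters it is 'present'.
I (derived state 'present') is shared by all ingroup taxa — unites the whole ingroup.
II (derived state 'absent') is shared by Taxon 3 and Taxon 7 — a synapomorphy uniting that clade.
III (derived state 'present') is shared by Taxon 1 and Taxon 5 — a synapomorphy uniting that clade.
Most parsimonious ingroup topology: ((Taxon 7,Taxon 3),(Taxon 1,Taxon 5)).
Changes per character on this tree: I: 1; II: 1; III: 1.
Total = 3.

3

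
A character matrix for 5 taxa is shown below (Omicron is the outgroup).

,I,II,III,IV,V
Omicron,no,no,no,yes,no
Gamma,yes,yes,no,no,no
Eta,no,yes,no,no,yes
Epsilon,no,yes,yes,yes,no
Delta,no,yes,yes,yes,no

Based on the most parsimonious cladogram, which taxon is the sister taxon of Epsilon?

Delta

Character polarity is set by the outgroup: the derived state is whichever differs from the outgroup's state, so for IV the derived state is 'no', and for the remaining characters it is 'yes'.
I: derived state 'yes' in Gamma only — an autapomorphy, so it tells us nothing about relationships among taxa.
II (derived state 'yes') is shared by all ingroup taxa — unites the whole ingroup.
Only Delta and Epsilon show the derived state 'yes' for III, supporting them as a clade.
IV: derived state 'no' in Eta and Gamma only — synapomorphy for {Eta, Gamma}.
V: derived state 'yes' in Eta only — an autapomorphy, so it tells us nothing about relationships among taxa.
Most parsimonious ingroup topology: ((Gamma,Eta),(Epsilon,Delta)).
Epsilon and Delta form a cherry on this tree, so they are sister taxa.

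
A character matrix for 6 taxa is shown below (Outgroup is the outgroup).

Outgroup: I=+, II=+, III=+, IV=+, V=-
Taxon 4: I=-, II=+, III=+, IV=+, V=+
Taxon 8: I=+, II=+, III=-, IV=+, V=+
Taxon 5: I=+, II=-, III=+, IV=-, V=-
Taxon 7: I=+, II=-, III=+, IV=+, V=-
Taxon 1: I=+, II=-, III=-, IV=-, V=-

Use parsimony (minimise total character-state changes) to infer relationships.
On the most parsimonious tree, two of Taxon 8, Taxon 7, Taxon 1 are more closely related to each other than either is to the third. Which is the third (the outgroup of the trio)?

Taxon 8

Character polarity is set by the outgroup: the derived state is whichever differs from the outgroup's state, so for I, II, III, IV the derived state is '-', and for the remaining characters it is '+'.
I (derived state '-') is unique to Taxon 4 (autapomorphy; uninformative for grouping).
Only Taxon 1, Taxon 5, and Taxon 7 show the derived state '-' for II, supporting them as a clade.
III (state '-') occurs in Taxon 1 and Taxon 8 but conflicts with the nesting implied by the other characters — most parsimoniously interpreted as homoplasy.
IV (derived state '-') is shared by Taxon 1 and Taxon 5 — a synapomorphy uniting that clade.
V: derived state '+' in Taxon 4 and Taxon 8 only — synapomorphy for {Taxon 4, Taxon 8}.
Most parsimonious ingroup topology: ((Taxon 4,Taxon 8),((Taxon 5,Taxon 1),Taxon 7)).
Taxon 7 and Taxon 1 share a more recent common ancestor with each other than either does with Taxon 8, so Taxon 8 is the least closely related of the three.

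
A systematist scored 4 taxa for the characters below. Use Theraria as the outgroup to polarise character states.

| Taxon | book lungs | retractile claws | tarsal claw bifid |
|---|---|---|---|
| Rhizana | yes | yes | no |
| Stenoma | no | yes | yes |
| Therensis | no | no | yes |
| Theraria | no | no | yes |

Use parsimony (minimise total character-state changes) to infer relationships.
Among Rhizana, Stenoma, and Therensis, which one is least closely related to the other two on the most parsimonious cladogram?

Therensis

Character polarity is set by the outgroup: the derived state is whichever differs from the outgroup's state, so for tarsal claw bifid the derived state is 'no', and for the remaining characters it is 'yes'.
book lungs (derived state 'yes') is unique to Rhizana (autapomorphy; uninformative for grouping).
retractile claws (derived state 'yes') is shared by Rhizana and Stenoma — a synapomorphy uniting that clade.
tarsal claw bifid: derived state 'no' in Rhizana only — an autapomorphy, so it tells us nothing about relationships among taxa.
Most parsimonious ingroup topology: ((Rhizana,Stenoma),Therensis).
Rhizana and Stenoma share a more recent common ancestor with each other than either does with Therensis, so Therensis is the least closely related of the three.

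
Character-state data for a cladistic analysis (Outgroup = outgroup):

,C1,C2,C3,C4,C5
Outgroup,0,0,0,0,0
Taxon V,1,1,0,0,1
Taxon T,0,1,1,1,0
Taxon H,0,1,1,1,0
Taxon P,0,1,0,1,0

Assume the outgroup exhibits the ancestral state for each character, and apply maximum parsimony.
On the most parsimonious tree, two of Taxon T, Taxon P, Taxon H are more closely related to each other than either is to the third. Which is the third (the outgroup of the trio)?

The outgroup has state '0' for every character, so '1' is the derived state throughout.
C1: derived state '1' in Taxon V only — an autapomorphy, so it tells us nothing about relationships among taxa.
All ingroup taxa share the derived state '1' for C2; it defines the ingroup but does not resolve relationships within it.
C3 (derived state '1') is shared by Taxon H and Taxon T — a synapomorphy uniting that clade.
C4 (derived state '1') is shared by Taxon H, Taxon P, and Taxon T — a synapomorphy uniting that clade.
C5 (derived state '1') is unique to Taxon V (autapomorphy; uninformative for grouping).
Most parsimonious ingroup topology: (Taxon V,((Taxon T,Taxon H),Taxon P)).
Taxon T and Taxon H share a more recent common ancestor with each other than either does with Taxon P, so Taxon P is the least closely related of the three.

Taxon P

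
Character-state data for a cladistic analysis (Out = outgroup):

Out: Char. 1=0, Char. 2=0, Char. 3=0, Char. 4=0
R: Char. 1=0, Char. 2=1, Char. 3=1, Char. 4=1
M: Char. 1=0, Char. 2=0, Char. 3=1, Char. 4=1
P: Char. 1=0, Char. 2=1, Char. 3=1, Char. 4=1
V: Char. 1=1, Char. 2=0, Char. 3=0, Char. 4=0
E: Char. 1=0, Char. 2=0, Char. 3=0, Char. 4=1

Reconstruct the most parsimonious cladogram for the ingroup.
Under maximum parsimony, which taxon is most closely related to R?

P

The outgroup has state '0' for every character, so '1' is the derived state throughout.
Char. 1: derived state '1' in V only — an autapomorphy, so it tells us nothing about relationships among taxa.
Only P and R show the derived state '1' for Char. 2, supporting them as a clade.
Char. 3: derived state '1' in M, P, and R only — synapomorphy for {M, P, R}.
Char. 4 (derived state '1') is shared by E, M, P, and R — a synapomorphy uniting that clade.
Most parsimonious ingroup topology: ((((R,P),M),E),V).
R and P form a cherry on this tree, so they are sister taxa.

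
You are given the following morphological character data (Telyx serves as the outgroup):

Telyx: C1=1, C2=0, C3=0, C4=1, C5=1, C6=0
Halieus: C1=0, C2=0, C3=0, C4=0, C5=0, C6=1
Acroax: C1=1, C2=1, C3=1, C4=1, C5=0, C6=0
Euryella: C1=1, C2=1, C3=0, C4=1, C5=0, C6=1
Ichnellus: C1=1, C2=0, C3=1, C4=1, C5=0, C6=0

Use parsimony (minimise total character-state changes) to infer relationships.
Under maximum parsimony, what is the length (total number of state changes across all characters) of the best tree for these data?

Character polarity is set by the outgroup: the derived state is whichever differs from the outgroup's state, so for C1, C4, C5 the derived state is '0', and for the remaining characters it is '1'.
C1: derived state '0' in Halieus only — an autapomorphy, so it tells us nothing about relationships among taxa.
C2 (state '1') occurs in Acroax and Euryella but conflicts with the nesting implied by the other characters — most parsimoniously interpreted as homoplasy.
C3: derived state '1' in Acroax and Ichnellus only — synapomorphy for {Acroax, Ichnellus}.
C4 (derived state '0') is unique to Halieus (autapomorphy; uninformative for grouping).
C5 (derived state '0') is shared by all ingroup taxa — unites the whole ingroup.
Only Euryella and Halieus show the derived state '1' for C6, supporting them as a clade.
Most parsimonious ingroup topology: ((Halieus,Euryella),(Acroax,Ichnellus)).
Changes per character on this tree: C1: 1; C2: 2; C3: 1; C4: 1; C5: 1; C6: 1.
Total = 7.

7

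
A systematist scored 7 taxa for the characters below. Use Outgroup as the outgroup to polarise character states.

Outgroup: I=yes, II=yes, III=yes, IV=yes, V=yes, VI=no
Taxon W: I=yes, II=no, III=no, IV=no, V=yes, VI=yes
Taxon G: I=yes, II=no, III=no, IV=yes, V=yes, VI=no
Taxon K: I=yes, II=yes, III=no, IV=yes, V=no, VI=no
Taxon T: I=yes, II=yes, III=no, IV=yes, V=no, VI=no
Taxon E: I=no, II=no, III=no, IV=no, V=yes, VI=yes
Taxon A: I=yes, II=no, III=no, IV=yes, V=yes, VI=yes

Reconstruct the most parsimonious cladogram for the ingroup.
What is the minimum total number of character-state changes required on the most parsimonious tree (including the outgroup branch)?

6

Character polarity is set by the outgroup: the derived state is whichever differs from the outgroup's state, so for I, II, III, IV, V the derived state is 'no', and for the remaining characters it is 'yes'.
I: derived state 'no' in Taxon E only — an autapomorphy, so it tells us nothing about relationships among taxa.
II (derived state 'no') is shared by Taxon A, Taxon E, Taxon G, and Taxon W — a synapomorphy uniting that clade.
III (derived state 'no') is shared by all ingroup taxa — unites the whole ingroup.
IV (derived state 'no') is shared by Taxon E and Taxon W — a synapomorphy uniting that clade.
V: derived state 'no' in Taxon K and Taxon T only — synapomorphy for {Taxon K, Taxon T}.
VI: derived state 'yes' in Taxon A, Taxon E, and Taxon W only — synapomorphy for {Taxon A, Taxon E, Taxon W}.
Most parsimonious ingroup topology: ((((Taxon W,Taxon E),Taxon A),Taxon G),(Taxon K,Taxon T)).
Changes per character on this tree: I: 1; II: 1; III: 1; IV: 1; V: 1; VI: 1.
Total = 6.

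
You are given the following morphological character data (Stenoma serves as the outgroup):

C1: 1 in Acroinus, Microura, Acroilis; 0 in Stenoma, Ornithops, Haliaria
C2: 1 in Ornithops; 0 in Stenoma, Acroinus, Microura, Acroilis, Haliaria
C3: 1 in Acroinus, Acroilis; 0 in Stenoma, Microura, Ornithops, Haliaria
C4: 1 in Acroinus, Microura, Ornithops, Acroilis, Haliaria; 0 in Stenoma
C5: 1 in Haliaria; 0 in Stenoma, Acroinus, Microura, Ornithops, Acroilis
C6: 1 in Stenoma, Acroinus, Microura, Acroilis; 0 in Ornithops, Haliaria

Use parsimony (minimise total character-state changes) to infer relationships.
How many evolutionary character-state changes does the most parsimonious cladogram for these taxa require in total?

Character polarity is set by the outgroup: the derived state is whichever differs from the outgroup's state, so for C6 the derived state is '0', and for the remaining characters it is '1'.
C1 (derived state '1') is shared by Acroilis, Acroinus, and Microura — a synapomorphy uniting that clade.
C2 (derived state '1') is unique to Ornithops (autapomorphy; uninformative for grouping).
Only Acroilis and Acroinus show the derived state '1' for C3, supporting them as a clade.
All ingroup taxa share the derived state '1' for C4; it defines the ingroup but does not resolve relationships within it.
C5: derived state '1' in Haliaria only — an autapomorphy, so it tells us nothing about relationships among taxa.
C6: derived state '0' in Haliaria and Ornithops only — synapomorphy for {Haliaria, Ornithops}.
Most parsimonious ingroup topology: (((Acroinus,Acroilis),Microura),(Ornithops,Haliaria)).
Changes per character on this tree: C1: 1; C2: 1; C3: 1; C4: 1; C5: 1; C6: 1.
Total = 6.

6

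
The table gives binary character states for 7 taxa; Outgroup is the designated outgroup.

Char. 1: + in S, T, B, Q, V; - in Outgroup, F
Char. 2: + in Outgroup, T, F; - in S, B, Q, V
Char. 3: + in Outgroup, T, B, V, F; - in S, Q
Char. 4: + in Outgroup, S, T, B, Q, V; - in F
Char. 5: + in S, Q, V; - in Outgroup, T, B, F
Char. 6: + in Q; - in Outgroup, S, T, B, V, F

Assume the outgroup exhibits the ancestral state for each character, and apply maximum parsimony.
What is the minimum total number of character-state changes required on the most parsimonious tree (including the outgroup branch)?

6

Character polarity is set by the outgroup: the derived state is whichever differs from the outgroup's state, so for Char. 2, Char. 3, Char. 4 the derived state is '-', and for the remaining characters it is '+'.
Char. 1 (derived state '+') is shared by B, Q, S, T, and V — a synapomorphy uniting that clade.
Char. 2: derived state '-' in B, Q, S, and V only — synapomorphy for {B, Q, S, V}.
Only Q and S show the derived state '-' for Char. 3, supporting them as a clade.
Char. 4 (derived state '-') is unique to F (autapomorphy; uninformative for grouping).
Char. 5 (derived state '+') is shared by Q, S, and V — a synapomorphy uniting that clade.
Char. 6 (derived state '+') is unique to Q (autapomorphy; uninformative for grouping).
Most parsimonious ingroup topology: (((((S,Q),V),B),T),F).
Changes per character on this tree: Char. 1: 1; Char. 2: 1; Char. 3: 1; Char. 4: 1; Char. 5: 1; Char. 6: 1.
Total = 6.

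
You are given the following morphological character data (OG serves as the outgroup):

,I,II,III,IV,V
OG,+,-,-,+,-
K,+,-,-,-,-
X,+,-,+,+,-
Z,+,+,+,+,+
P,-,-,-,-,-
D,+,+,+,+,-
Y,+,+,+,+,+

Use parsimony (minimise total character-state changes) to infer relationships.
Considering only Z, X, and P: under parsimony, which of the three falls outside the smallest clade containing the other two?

Character polarity is set by the outgroup: the derived state is whichever differs from the outgroup's state, so for I, IV the derived state is '-', and for the remaining characters it is '+'.
I: derived state '-' in P only — an autapomorphy, so it tells us nothing about relationships among taxa.
II: derived state '+' in D, Y, and Z only — synapomorphy for {D, Y, Z}.
III: derived state '+' in D, X, Y, and Z only — synapomorphy for {D, X, Y, Z}.
IV (derived state '-') is shared by K and P — a synapomorphy uniting that clade.
V (derived state '+') is shared by Y and Z — a synapomorphy uniting that clade.
Most parsimonious ingroup topology: ((K,P),(X,((Z,Y),D))).
X and Z share a more recent common ancestor with each other than either does with P, so P is the least closely related of the three.

P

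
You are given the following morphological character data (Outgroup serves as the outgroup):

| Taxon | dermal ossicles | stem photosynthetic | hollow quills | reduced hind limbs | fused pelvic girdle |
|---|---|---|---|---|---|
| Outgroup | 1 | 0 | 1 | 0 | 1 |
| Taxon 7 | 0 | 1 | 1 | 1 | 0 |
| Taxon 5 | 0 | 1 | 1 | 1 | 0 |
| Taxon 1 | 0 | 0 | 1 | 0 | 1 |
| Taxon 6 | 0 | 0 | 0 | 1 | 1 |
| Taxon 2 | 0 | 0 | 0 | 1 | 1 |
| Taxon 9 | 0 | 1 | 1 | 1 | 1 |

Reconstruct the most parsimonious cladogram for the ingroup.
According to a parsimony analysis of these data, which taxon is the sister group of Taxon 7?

Taxon 5

Character polarity is set by the outgroup: the derived state is whichever differs from the outgroup's state, so for dermal ossicles, hollow quills, fused pelvic girdle the derived state is '0', and for the remaining characters it is '1'.
dermal ossicles (derived state '0') is shared by all ingroup taxa — unites the whole ingroup.
stem photosynthetic: derived state '1' in Taxon 5, Taxon 7, and Taxon 9 only — synapomorphy for {Taxon 5, Taxon 7, Taxon 9}.
hollow quills (derived state '0') is shared by Taxon 2 and Taxon 6 — a synapomorphy uniting that clade.
reduced hind limbs (derived state '1') is shared by Taxon 2, Taxon 5, Taxon 6, Taxon 7, and Taxon 9 — a synapomorphy uniting that clade.
Only Taxon 5 and Taxon 7 show the derived state '0' for fused pelvic girdle, supporting them as a clade.
Most parsimonious ingroup topology: ((((Taxon 7,Taxon 5),Taxon 9),(Taxon 6,Taxon 2)),Taxon 1).
Taxon 7 and Taxon 5 form a cherry on this tree, so they are sister taxa.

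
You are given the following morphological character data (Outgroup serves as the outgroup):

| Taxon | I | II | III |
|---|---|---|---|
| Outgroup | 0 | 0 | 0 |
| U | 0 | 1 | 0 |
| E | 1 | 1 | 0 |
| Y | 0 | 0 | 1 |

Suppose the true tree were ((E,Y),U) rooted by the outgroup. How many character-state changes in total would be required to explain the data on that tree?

4

Map each character onto ((E,Y),U) (rooted by Outgroup) and count the minimum state changes it requires (Fitch parsimony):
I: 1; II: 2; III: 1.
Total tree length = 4.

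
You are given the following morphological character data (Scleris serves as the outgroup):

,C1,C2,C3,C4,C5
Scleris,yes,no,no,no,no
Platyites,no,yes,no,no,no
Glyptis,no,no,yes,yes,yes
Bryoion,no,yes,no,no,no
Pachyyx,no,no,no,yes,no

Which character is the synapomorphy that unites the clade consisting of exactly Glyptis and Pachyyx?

Character polarity is set by the outgroup: the derived state is whichever differs from the outgroup's state, so for C1 the derived state is 'no', and for the remaining characters it is 'yes'.
All ingroup taxa share the derived state 'no' for C1; it defines the ingroup but does not resolve relationships within it.
C2 (derived state 'yes') is shared by Bryoion and Platyites — a synapomorphy uniting that clade.
C3: derived state 'yes' in Glyptis only — an autapomorphy, so it tells us nothing about relationships among taxa.
C4: derived state 'yes' in Glyptis and Pachyyx only — synapomorphy for {Glyptis, Pachyyx}.
C5: derived state 'yes' in Glyptis only — an autapomorphy, so it tells us nothing about relationships among taxa.
Most parsimonious ingroup topology: ((Platyites,Bryoion),(Glyptis,Pachyyx)).
The clade {Glyptis, Pachyyx} is supported by C4: its derived state 'yes' occurs in exactly those taxa and in no other taxon (including the outgroup).

C4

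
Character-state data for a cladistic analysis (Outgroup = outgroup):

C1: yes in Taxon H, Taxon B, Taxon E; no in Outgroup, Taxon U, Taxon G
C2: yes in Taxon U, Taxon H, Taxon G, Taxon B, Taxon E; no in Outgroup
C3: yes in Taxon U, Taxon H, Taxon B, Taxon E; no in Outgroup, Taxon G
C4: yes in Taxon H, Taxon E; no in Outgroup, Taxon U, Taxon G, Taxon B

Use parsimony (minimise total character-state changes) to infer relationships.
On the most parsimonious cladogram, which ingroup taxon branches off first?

The outgroup has state 'no' for every character, so 'yes' is the derived state throughout.
C1 (derived state 'yes') is shared by Taxon B, Taxon E, and Taxon H — a synapomorphy uniting that clade.
C2 (derived state 'yes') is shared by all ingroup taxa — unites the whole ingroup.
C3: derived state 'yes' in Taxon B, Taxon E, Taxon H, and Taxon U only — synapomorphy for {Taxon B, Taxon E, Taxon H, Taxon U}.
C4: derived state 'yes' in Taxon E and Taxon H only — synapomorphy for {Taxon E, Taxon H}.
Most parsimonious ingroup topology: ((Taxon U,((Taxon H,Taxon E),Taxon B)),Taxon G).
Taxon G is sister to the clade containing all other ingroup taxa, so it is the earliest-diverging (most basal) ingroup lineage.

Taxon G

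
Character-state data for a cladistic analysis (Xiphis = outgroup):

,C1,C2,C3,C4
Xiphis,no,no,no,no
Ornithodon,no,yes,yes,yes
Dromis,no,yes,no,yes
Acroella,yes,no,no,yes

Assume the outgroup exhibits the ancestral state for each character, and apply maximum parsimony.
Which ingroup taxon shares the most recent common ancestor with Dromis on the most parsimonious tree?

The outgroup has state 'no' for every character, so 'yes' is the derived state throughout.
C1: derived state 'yes' in Acroella only — an autapomorphy, so it tells us nothing about relationships among taxa.
Only Dromis and Ornithodon show the derived state 'yes' for C2, supporting them as a clade.
C3: derived state 'yes' in Ornithodon only — an autapomorphy, so it tells us nothing about relationships among taxa.
C4 (derived state 'yes') is shared by all ingroup taxa — unites the whole ingroup.
Most parsimonious ingroup topology: ((Ornithodon,Dromis),Acroella).
Dromis and Ornithodon form a cherry on this tree, so they are sister taxa.

Ornithodon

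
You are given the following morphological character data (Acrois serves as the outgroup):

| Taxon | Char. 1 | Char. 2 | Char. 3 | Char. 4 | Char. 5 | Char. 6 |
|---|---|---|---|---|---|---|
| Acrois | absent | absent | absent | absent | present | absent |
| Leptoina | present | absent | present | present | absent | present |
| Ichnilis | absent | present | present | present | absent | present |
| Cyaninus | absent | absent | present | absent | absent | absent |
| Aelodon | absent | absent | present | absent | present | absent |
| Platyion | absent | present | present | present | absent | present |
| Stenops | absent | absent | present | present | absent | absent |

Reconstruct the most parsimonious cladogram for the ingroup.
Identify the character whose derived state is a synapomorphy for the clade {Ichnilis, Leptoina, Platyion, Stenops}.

Character polarity is set by the outgroup: the derived state is whichever differs from the outgroup's state, so for Char. 5 the derived state is 'absent', and for the remaining characters it is 'present'.
Char. 1 (derived state 'present') is unique to Leptoina (autapomorphy; uninformative for grouping).
Char. 2: derived state 'present' in Ichnilis and Platyion only — synapomorphy for {Ichnilis, Platyion}.
Char. 3 (derived state 'present') is shared by all ingroup taxa — unites the whole ingroup.
Char. 4 (derived state 'present') is shared by Ichnilis, Leptoina, Platyion, and Stenops — a synapomorphy uniting that clade.
Char. 5 (derived state 'absent') is shared by Cyaninus, Ichnilis, Leptoina, Platyion, and Stenops — a synapomorphy uniting that clade.
Only Ichnilis, Leptoina, and Platyion show the derived state 'present' for Char. 6, supporting them as a clade.
Most parsimonious ingroup topology: ((((Leptoina,(Ichnilis,Platyion)),Stenops),Cyaninus),Aelodon).
The clade {Ichnilis, Leptoina, Platyion, Stenops} is supported by Char. 4: its derived state 'present' occurs in exactly those taxa and in no other taxon (including the outgroup).

Char. 4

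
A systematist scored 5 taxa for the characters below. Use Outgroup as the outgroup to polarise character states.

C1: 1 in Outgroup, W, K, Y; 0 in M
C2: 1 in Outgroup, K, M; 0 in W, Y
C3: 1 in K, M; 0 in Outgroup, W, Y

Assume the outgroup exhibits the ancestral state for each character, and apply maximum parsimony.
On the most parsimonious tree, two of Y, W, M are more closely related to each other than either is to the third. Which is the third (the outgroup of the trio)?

M

Character polarity is set by the outgroup: the derived state is whichever differs from the outgroup's state, so for C1, C2 the derived state is '0', and for the remaining characters it is '1'.
C1 (derived state '0') is unique to M (autapomorphy; uninformative for grouping).
Only W and Y show the derived state '0' for C2, supporting them as a clade.
Only K and M show the derived state '1' for C3, supporting them as a clade.
Most parsimonious ingroup topology: ((W,Y),(K,M)).
Y and W share a more recent common ancestor with each other than either does with M, so M is the least closely related of the three.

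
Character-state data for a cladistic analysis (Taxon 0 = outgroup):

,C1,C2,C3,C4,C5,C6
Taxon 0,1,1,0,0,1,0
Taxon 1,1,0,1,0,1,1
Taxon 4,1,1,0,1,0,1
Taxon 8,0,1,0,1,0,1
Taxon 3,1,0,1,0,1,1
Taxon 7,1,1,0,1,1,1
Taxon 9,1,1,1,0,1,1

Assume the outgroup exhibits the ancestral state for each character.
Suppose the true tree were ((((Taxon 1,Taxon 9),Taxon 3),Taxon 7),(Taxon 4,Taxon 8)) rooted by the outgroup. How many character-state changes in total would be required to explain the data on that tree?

Map each character onto ((((Taxon 1,Taxon 9),Taxon 3),Taxon 7),(Taxon 4,Taxon 8)) (rooted by Taxon 0) and count the minimum state changes it requires (Fitch parsimony):
C1: 1; C2: 2; C3: 1; C4: 2; C5: 1; C6: 1.
Total tree length = 8.

8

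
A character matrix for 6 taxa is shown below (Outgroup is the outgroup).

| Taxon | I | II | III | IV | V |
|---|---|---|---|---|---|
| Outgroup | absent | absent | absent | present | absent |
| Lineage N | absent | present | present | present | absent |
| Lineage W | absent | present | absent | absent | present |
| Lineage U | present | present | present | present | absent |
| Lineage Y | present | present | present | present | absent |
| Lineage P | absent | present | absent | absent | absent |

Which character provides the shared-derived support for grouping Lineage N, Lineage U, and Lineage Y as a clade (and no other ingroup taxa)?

Character polarity is set by the outgroup: the derived state is whichever differs from the outgroup's state, so for IV the derived state is 'absent', and for the remaining characters it is 'present'.
Only Lineage U and Lineage Y show the derived state 'present' for I, supporting them as a clade.
II (derived state 'present') is shared by all ingroup taxa — unites the whole ingroup.
III: derived state 'present' in Lineage N, Lineage U, and Lineage Y only — synapomorphy for {Lineage N, Lineage U, Lineage Y}.
IV: derived state 'absent' in Lineage P and Lineage W only — synapomorphy for {Lineage P, Lineage W}.
V: derived state 'present' in Lineage W only — an autapomorphy, so it tells us nothing about relationships among taxa.
Most parsimonious ingroup topology: ((Lineage N,(Lineage U,Lineage Y)),(Lineage W,Lineage P)).
The clade {Lineage N, Lineage U, Lineage Y} is supported by III: its derived state 'present' occurs in exactly those taxa and in no other taxon (including the outgroup).

III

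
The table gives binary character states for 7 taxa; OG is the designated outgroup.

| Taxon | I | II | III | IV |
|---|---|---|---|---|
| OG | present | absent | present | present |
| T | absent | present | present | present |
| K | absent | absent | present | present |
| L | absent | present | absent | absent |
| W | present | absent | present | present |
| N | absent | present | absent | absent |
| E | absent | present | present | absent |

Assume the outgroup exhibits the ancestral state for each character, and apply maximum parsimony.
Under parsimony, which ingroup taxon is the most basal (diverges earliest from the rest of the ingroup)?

Character polarity is set by the outgroup: the derived state is whichever differs from the outgroup's state, so for I, III, IV the derived state is 'absent', and for the remaining characters it is 'present'.
I (derived state 'absent') is shared by E, K, L, N, and T — a synapomorphy uniting that clade.
II (derived state 'present') is shared by E, L, N, and T — a synapomorphy uniting that clade.
Only L and N show the derived state 'absent' for III, supporting them as a clade.
Only E, L, and N show the derived state 'absent' for IV, supporting them as a clade.
Most parsimonious ingroup topology: (((T,((L,N),E)),K),W).
W is sister to the clade containing all other ingroup taxa, so it is the earliest-diverging (most basal) ingroup lineage.

W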